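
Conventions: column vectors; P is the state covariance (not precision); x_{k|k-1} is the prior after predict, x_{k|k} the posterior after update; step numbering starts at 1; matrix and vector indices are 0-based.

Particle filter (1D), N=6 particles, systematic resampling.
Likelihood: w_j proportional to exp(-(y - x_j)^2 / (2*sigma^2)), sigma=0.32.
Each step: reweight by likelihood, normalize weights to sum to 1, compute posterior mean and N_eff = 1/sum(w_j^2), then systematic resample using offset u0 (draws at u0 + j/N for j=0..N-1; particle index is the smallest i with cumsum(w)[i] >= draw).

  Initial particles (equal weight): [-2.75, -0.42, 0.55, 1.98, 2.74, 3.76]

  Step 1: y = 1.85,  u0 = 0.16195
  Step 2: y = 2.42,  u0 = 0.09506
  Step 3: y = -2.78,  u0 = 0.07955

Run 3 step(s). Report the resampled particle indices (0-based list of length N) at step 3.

step 1: w=[0.0000, 0.0000, 0.0003, 0.9775, 0.0222, 0.0000]  mean=1.9965  Neff=1.0460  idx=[3, 3, 3, 3, 3, 4]
step 2: w=[0.1524, 0.1524, 0.1524, 0.1524, 0.1524, 0.2379]  mean=2.1608  Neff=5.7884  idx=[0, 1, 2, 3, 4, 5]
step 3: w=[0.2000, 0.2000, 0.2000, 0.2000, 0.2000, 0.0000]  mean=1.9800  Neff=5.0000  idx=[0, 1, 2, 2, 3, 4]

resampled_idx = [0, 1, 2, 2, 3, 4]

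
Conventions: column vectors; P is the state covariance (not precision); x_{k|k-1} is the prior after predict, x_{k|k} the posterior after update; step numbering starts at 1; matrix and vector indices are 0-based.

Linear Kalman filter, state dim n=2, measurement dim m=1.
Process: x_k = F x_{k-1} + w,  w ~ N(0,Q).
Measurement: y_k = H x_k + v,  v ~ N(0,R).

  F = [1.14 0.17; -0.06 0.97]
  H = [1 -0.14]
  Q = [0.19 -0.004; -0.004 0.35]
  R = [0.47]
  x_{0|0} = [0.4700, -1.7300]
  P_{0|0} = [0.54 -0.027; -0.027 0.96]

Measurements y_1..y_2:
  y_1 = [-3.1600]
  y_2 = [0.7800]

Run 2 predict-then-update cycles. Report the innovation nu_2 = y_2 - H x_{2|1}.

step 1: x^-=[0.2417, -1.7063]  P^-=[0.9091 0.0878; 0.0878 1.2584]  S=[1.3791]  K=[0.6502; -0.0641]  nu=[-3.6406]  x^+=[-2.1255, -1.4730]  P^+=[0.3259 0.1453; 0.1453 1.2527]
step 2: x^-=[-2.6735, -1.3013]  P^-=[0.7061 0.3394; 0.3394 1.5129]  S=[1.1107]  K=[0.5929; 0.1149]  nu=[3.2714]  x^+=[-0.7338, -0.9254]  P^+=[0.3156 0.2638; 0.2638 1.4983]

innov = [3.2714]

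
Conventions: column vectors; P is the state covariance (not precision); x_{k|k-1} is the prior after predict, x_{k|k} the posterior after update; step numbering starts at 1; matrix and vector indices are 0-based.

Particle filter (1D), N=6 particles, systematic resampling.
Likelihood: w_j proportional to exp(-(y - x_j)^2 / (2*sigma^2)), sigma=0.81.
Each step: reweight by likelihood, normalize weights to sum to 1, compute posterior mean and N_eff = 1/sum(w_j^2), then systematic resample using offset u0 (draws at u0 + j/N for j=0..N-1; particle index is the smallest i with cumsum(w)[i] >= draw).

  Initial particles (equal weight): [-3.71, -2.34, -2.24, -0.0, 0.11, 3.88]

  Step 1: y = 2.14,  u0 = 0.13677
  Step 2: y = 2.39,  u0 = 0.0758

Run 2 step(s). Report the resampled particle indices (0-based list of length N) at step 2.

resampled_idx = [2, 2, 3, 4, 4, 5]

step 1: w=[0.0000, 0.0000, 0.0000, 0.1760, 0.2496, 0.5743]  mean=2.2559  Neff=2.3631  idx=[3, 4, 5, 5, 5, 5]
step 2: w=[0.0167, 0.0248, 0.2396, 0.2396, 0.2396, 0.2396]  mean=3.7217  Neff=4.3370  idx=[2, 2, 3, 4, 4, 5]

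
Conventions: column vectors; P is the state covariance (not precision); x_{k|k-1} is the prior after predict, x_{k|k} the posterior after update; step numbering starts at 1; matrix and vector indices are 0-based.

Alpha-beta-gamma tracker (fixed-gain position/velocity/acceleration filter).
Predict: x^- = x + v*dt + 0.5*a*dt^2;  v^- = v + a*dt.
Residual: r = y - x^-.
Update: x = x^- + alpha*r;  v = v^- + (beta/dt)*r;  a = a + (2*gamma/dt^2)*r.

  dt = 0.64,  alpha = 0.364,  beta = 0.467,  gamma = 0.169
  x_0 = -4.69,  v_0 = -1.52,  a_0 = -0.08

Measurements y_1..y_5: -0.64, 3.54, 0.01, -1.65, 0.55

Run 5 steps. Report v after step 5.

step 1: x_pred=-5.6792  r=5.0392  x^+=-3.8449  v^+=2.1058  a^+=4.0783
step 2: x_pred=-1.6620  r=5.2020  x^+=0.2316  v^+=8.5117  a^+=8.3709
step 3: x_pred=7.3934  r=-7.3834  x^+=4.7059  v^+=8.4815  a^+=2.2782
step 4: x_pred=10.6006  r=-12.2506  x^+=6.1414  v^+=1.0004  a^+=-7.8310
step 5: x_pred=5.1779  r=-4.6279  x^+=3.4933  v^+=-7.3883  a^+=-11.6499

v_post = -7.3883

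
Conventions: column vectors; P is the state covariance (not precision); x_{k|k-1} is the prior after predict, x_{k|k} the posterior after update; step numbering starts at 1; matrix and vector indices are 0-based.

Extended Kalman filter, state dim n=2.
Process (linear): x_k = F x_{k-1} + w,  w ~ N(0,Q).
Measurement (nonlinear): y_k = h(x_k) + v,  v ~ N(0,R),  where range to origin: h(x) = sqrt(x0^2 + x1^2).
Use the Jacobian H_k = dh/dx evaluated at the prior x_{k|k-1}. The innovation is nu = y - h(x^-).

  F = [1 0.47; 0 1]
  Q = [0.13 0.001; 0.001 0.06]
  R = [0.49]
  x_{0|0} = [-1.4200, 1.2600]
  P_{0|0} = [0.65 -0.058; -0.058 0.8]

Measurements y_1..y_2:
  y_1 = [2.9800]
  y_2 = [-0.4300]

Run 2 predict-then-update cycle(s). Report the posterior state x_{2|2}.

step 1: x^-=[-0.8278, 1.2600]  P^-=[0.9022 0.3190; 0.3190 0.8600]  H_jac=[-0.5491 0.8358]  S=[1.0699]  K=[-0.2138; 0.5081]  nu=[1.4724]  x^+=[-1.1426, 2.0081]  P^+=[0.8533 0.4352; 0.4352 0.5838]
step 2: x^-=[-0.1988, 2.0081]  P^-=[1.5214 0.7106; 0.7106 0.6438]  H_jac=[-0.0985 0.9951]  S=[1.0030]  K=[0.5556; 0.5690]  nu=[-2.4479]  x^+=[-1.5589, 0.6153]  P^+=[1.2117 0.3936; 0.3936 0.3191]

x_post = [-1.5589, 0.6153]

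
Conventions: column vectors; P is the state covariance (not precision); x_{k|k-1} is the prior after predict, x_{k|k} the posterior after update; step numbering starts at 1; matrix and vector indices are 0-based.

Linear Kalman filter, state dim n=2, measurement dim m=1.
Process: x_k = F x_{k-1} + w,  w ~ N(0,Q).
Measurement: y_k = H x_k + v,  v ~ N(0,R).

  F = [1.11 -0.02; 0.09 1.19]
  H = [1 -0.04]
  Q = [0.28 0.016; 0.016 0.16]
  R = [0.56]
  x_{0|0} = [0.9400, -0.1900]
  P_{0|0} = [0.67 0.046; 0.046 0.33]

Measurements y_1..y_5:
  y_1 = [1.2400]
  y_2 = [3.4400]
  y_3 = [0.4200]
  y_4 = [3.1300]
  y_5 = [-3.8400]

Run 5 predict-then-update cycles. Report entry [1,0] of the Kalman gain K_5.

K[1,0] = -0.0134

step 1: x^-=[1.0472, -0.1415]  P^-=[1.1036 0.1358; 0.1358 0.6426]  S=[1.6538]  K=[0.6640; 0.0665]  nu=[0.1871]  x^+=[1.1715, -0.1290]  P^+=[0.3744 0.0627; 0.0627 0.6353]
step 2: x^-=[1.3029, -0.0481]  P^-=[0.7387 0.1210; 0.1210 1.0761]  S=[1.2908]  K=[0.5686; 0.0604]  nu=[2.1352]  x^+=[2.5169, 0.0808]  P^+=[0.3215 0.0767; 0.0767 1.0714]
step 3: x^-=[2.7921, 0.3226]  P^-=[0.6731 0.1237; 0.1237 1.6962]  S=[1.2259]  K=[0.5450; 0.0456]  nu=[-2.3592]  x^+=[1.5063, 0.2151]  P^+=[0.3089 0.0933; 0.0933 1.6936]
step 4: x^-=[1.6677, 0.3915]  P^-=[0.6572 0.1296; 0.1296 2.5808]  S=[1.2109]  K=[0.5384; 0.0218]  nu=[1.4780]  x^+=[2.4635, 0.4237]  P^+=[0.3061 0.1154; 0.1154 2.5803]
step 5: x^-=[2.7260, 0.7259]  P^-=[0.6531 0.1374; 0.1374 3.8411]  S=[1.2082]  K=[0.5360; -0.0134]  nu=[-6.5369]  x^+=[-0.7777, 0.8138]  P^+=[0.3060 0.1461; 0.1461 3.8409]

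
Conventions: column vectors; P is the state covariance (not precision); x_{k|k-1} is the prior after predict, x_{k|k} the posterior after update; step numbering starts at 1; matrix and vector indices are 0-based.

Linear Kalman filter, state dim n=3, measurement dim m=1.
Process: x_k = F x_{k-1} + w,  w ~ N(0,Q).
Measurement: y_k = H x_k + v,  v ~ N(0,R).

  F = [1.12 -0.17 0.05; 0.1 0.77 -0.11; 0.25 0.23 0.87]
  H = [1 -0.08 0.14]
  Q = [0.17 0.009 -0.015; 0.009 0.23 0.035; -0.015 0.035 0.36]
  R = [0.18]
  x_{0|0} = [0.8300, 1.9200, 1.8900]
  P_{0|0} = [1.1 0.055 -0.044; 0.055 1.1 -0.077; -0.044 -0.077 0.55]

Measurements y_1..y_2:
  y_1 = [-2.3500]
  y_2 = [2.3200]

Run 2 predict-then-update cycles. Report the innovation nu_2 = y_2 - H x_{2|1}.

step 1: x^-=[0.6977, 1.3535, 2.2934]  P^-=[1.5584 0.0325 0.2528; 0.0325 0.9223 0.1643; 0.2528 0.1643 0.8596]  S=[1.8231]  K=[0.8728; -0.0100; 0.1975]  nu=[-3.2605]  x^+=[-2.1481, 1.3862, 1.6495]  P^+=[0.1696 0.0485 -0.0614; 0.0485 0.9221 0.1679; -0.0614 0.1679 0.7885]
step 2: x^-=[-2.5591, 0.6711, 1.2169]  P^-=[0.3832 -0.0392 -0.0424; -0.0392 0.7683 0.2421; -0.0424 0.2421 1.0622]  S=[0.5779]  K=[0.6582; -0.1156; 0.1505]  nu=[4.7624]  x^+=[0.5755, 0.1207, 1.9338]  P^+=[0.1328 0.0047 -0.0996; 0.0047 0.7606 0.2522; -0.0996 0.2522 1.0492]

innov = [4.7624]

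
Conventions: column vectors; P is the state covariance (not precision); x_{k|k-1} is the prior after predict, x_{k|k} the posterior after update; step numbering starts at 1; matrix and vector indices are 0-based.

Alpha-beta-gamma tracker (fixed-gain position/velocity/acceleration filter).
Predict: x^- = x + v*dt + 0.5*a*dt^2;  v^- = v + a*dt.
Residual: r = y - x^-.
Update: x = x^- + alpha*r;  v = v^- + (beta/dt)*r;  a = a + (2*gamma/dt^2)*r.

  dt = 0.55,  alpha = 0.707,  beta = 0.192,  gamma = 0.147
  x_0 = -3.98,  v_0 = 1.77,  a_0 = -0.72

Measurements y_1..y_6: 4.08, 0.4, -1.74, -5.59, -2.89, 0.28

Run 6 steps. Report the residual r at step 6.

step 1: x_pred=-3.1154  r=7.1954  x^+=1.9717  v^+=3.8858  a^+=6.2732
step 2: x_pred=5.0578  r=-4.6578  x^+=1.7647  v^+=5.7101  a^+=1.7463
step 3: x_pred=5.1694  r=-6.9094  x^+=0.2845  v^+=4.2586  a^+=-4.9690
step 4: x_pred=1.8751  r=-7.4651  x^+=-3.4027  v^+=-1.0804  a^+=-12.2243
step 5: x_pred=-5.8459  r=2.9559  x^+=-3.7561  v^+=-6.7719  a^+=-9.3515
step 6: x_pred=-8.8950  r=9.1750  x^+=-2.4083  v^+=-8.7123  a^+=-0.4343

resid = 9.1750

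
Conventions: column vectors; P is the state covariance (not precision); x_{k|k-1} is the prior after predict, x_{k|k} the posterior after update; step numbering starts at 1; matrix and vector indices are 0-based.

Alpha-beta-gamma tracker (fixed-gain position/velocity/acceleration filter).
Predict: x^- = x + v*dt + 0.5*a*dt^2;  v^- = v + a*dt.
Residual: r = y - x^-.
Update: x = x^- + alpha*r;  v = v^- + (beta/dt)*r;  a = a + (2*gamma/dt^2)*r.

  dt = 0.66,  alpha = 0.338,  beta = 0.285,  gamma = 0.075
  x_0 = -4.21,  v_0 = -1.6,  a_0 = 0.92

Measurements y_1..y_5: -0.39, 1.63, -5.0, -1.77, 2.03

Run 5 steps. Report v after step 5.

step 1: x_pred=-5.0656  r=4.6756  x^+=-3.4853  v^+=1.0262  a^+=2.5301
step 2: x_pred=-2.2569  r=3.8869  x^+=-0.9431  v^+=4.3745  a^+=3.8685
step 3: x_pred=2.7866  r=-7.7866  x^+=0.1547  v^+=3.5653  a^+=1.1872
step 4: x_pred=2.7664  r=-4.5364  x^+=1.2331  v^+=2.3900  a^+=-0.3749
step 5: x_pred=2.7288  r=-0.6988  x^+=2.4926  v^+=1.8407  a^+=-0.6156

v_post = 1.8407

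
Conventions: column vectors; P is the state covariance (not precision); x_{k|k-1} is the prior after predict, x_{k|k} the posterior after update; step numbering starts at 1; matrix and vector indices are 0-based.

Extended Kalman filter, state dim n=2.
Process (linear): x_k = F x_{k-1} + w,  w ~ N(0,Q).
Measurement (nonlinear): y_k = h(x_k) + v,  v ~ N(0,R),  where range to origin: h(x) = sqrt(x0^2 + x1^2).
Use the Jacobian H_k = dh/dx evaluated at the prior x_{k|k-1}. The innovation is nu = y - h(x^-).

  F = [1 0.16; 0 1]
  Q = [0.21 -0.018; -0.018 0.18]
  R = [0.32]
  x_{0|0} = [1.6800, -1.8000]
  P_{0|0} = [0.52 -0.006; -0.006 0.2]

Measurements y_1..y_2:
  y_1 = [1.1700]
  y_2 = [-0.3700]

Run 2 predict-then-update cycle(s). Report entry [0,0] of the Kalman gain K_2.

step 1: x^-=[1.3920, -1.8000]  P^-=[0.7332 0.0080; 0.0080 0.3800]  H_jac=[0.6117 -0.7911]  S=[0.8244]  K=[0.5364; -0.3587]  nu=[-1.1054]  x^+=[0.7991, -1.4035]  P^+=[0.4960 0.1666; 0.1666 0.2739]
step 2: x^-=[0.5745, -1.4035]  P^-=[0.7663 0.1924; 0.1924 0.4539]  H_jac=[0.3788 -0.9255]  S=[0.6838]  K=[0.1641; -0.5077]  nu=[-1.8865]  x^+=[0.2649, -0.4457]  P^+=[0.7479 0.2494; 0.2494 0.2777]

K[0,0] = 0.1641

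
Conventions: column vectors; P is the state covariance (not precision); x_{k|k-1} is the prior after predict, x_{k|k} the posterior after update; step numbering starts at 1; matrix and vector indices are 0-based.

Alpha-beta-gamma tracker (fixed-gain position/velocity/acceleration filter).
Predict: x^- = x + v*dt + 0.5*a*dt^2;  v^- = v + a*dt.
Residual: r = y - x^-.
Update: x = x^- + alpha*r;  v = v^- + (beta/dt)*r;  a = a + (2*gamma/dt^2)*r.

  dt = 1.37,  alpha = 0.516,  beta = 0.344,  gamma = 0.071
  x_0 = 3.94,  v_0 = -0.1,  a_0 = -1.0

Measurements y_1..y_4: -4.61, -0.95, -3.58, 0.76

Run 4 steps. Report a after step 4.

step 1: x_pred=2.8645  r=-7.4746  x^+=-0.9923  v^+=-3.3468  a^+=-1.5655
step 2: x_pred=-7.0466  r=6.0966  x^+=-3.9008  v^+=-3.9607  a^+=-1.1043
step 3: x_pred=-10.3632  r=6.7832  x^+=-6.8631  v^+=-3.7703  a^+=-0.5911
step 4: x_pred=-12.5831  r=13.3431  x^+=-5.6981  v^+=-1.2297  a^+=0.4184

a_post = 0.4184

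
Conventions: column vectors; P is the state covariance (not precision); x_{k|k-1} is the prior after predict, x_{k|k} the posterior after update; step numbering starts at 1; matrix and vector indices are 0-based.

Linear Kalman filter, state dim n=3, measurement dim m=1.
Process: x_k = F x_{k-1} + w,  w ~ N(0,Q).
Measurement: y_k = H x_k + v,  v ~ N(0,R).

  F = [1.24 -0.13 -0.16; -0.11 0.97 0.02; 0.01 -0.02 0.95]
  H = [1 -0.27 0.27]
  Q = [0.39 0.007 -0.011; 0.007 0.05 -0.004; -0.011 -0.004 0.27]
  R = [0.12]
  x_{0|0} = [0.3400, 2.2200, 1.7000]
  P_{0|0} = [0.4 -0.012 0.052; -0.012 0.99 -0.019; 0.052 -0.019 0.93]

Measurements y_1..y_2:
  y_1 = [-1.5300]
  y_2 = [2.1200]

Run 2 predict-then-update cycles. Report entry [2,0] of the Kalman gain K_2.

K[2,0] = -0.2204

step 1: x^-=[-0.1390, 2.1500, 1.5740]  P^-=[1.0280 -0.1848 -0.0811; -0.1848 0.9883 -0.0290; -0.0811 -0.0290 1.1115]  S=[1.3613]  K=[0.7757; -0.3375; 0.1667]  nu=[-1.2355]  x^+=[-1.0974, 2.5670, 1.3681]  P^+=[0.2088 0.1716 -0.2571; 0.1716 0.8332 0.0475; -0.2571 0.0475 1.0737]
step 2: x^-=[-1.9134, 2.6380, 1.2374]  P^-=[0.8013 0.0605 -0.4820; 0.0605 0.8033 0.0726; -0.4820 0.0726 1.2326]  S=[0.7662]  K=[0.8547; -0.1785; -0.2204]  nu=[4.4116]  x^+=[1.8571, 1.8505, 0.2651]  P^+=[0.2416 0.1774 -0.3377; 0.1774 0.7789 0.0425; -0.3377 0.0425 1.1954]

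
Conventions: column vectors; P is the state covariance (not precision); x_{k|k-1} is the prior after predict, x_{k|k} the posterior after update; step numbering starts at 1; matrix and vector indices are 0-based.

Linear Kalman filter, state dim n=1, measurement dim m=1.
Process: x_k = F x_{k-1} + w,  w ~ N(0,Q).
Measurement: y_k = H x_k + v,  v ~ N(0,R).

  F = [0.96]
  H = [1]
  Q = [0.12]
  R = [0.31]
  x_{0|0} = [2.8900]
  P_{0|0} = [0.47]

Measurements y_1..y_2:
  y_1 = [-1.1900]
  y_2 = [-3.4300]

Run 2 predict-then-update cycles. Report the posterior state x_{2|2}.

step 1: x^-=[2.7744]  P^-=[0.5532]  S=[0.8632]  K=[0.6409]  nu=[-3.9644]  x^+=[0.2338]  P^+=[0.1987]
step 2: x^-=[0.2245]  P^-=[0.3031]  S=[0.6131]  K=[0.4944]  nu=[-3.6545]  x^+=[-1.5822]  P^+=[0.1533]

x_post = [-1.5822]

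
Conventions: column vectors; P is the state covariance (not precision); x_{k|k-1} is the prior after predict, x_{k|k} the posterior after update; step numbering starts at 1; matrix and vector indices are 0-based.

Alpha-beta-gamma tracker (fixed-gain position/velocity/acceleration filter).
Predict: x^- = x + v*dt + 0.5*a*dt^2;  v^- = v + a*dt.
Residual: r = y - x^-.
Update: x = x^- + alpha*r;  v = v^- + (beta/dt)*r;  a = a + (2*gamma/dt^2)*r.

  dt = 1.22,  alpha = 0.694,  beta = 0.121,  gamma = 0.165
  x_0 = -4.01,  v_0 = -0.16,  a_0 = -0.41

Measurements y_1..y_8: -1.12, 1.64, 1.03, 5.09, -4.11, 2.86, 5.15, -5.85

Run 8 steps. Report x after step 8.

x_post = -3.3740

step 1: x_pred=-4.5103  r=3.3903  x^+=-2.1574  v^+=-0.3239  a^+=0.3417
step 2: x_pred=-2.2984  r=3.9384  x^+=0.4349  v^+=0.4835  a^+=1.2149
step 3: x_pred=1.9289  r=-0.8989  x^+=1.3051  v^+=1.8765  a^+=1.0156
step 4: x_pred=4.3502  r=0.7398  x^+=4.8636  v^+=3.1889  a^+=1.1796
step 5: x_pred=9.6320  r=-13.7420  x^+=0.0950  v^+=3.2651  a^+=-1.8672
step 6: x_pred=2.6889  r=0.1711  x^+=2.8076  v^+=1.0041  a^+=-1.8292
step 7: x_pred=2.6713  r=2.4787  x^+=4.3915  v^+=-0.9817  a^+=-1.2797
step 8: x_pred=2.2415  r=-8.0915  x^+=-3.3740  v^+=-3.3455  a^+=-3.0737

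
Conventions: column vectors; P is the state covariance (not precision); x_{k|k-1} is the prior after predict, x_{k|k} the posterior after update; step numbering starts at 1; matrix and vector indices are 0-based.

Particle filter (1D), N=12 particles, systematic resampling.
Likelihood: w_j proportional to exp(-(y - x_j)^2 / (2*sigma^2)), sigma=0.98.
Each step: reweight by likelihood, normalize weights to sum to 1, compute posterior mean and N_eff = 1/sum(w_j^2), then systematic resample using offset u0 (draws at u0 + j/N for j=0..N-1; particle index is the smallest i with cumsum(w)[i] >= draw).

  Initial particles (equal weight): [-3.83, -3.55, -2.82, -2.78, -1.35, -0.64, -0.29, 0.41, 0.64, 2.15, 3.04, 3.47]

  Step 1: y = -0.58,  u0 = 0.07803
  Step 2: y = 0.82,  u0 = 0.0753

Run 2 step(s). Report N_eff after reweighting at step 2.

N_eff = 8.9164

step 1: w=[0.0010, 0.0026, 0.0186, 0.0204, 0.1864, 0.2533, 0.2429, 0.1523, 0.1169, 0.0052, 0.0003, 0.0000]  mean=-0.4569  Neff=5.1138  idx=[4, 4, 5, 5, 5, 6, 6, 6, 7, 7, 8, 9]
step 2: w=[0.0145, 0.0145, 0.0554, 0.0554, 0.0554, 0.0884, 0.0884, 0.0884, 0.1539, 0.1539, 0.1651, 0.0669]  mean=0.1533  Neff=8.9164  idx=[2, 4, 5, 6, 7, 8, 8, 9, 9, 10, 10, 11]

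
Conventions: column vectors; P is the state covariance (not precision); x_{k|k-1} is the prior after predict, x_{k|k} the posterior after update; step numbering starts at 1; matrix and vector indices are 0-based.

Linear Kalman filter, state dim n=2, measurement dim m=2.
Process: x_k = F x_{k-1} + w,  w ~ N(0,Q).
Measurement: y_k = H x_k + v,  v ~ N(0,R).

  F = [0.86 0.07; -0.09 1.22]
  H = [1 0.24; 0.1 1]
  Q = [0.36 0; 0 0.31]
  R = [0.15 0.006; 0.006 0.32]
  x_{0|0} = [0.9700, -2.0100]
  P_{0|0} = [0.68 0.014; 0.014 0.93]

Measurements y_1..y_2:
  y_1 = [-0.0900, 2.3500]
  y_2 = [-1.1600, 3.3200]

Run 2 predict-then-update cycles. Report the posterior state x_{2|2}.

step 1: x^-=[0.6935, -2.5395]  P^-=[0.8692 0.0414; 0.0414 1.6966]  S=[1.1368 0.5425; 0.5425 2.0336]  K=[0.8517 -0.1641; -0.0052 0.8377]  nu=[-0.1740, 4.8201]  x^+=[-0.2457, 1.4993]  P^+=[0.1415 -0.0616; -0.0616 0.2742]
step 2: x^-=[-0.1063, 1.8513]  P^-=[0.4586 -0.0517; -0.0517 0.7328]  S=[0.6260 0.1748; 0.1748 1.0470]  K=[0.7493 -0.1307; 0.0045 0.6942]  nu=[-1.4980, 1.4794]  x^+=[-1.4220, 2.8714]  P^+=[0.1235 -0.0497; -0.0497 0.2271]

x_post = [-1.4220, 2.8714]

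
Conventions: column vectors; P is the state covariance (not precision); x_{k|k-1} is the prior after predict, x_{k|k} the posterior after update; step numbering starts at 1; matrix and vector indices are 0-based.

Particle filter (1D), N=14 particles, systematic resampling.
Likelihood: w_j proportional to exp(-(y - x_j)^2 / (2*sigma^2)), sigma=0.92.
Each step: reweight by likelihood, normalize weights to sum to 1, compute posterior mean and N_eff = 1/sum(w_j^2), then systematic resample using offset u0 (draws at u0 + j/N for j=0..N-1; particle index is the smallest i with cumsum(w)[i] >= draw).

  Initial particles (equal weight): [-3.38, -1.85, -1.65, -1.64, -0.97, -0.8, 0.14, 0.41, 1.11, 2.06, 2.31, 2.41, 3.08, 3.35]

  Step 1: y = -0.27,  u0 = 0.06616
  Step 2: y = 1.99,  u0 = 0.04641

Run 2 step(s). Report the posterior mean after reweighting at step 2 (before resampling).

post_mean = 1.2510

step 1: w=[0.0007, 0.0503, 0.0714, 0.0725, 0.1645, 0.1862, 0.1990, 0.1673, 0.0714, 0.0089, 0.0043, 0.0032, 0.0003, 0.0001]  mean=-0.4280  Neff=6.7842  idx=[2, 3, 4, 4, 4, 5, 5, 6, 6, 6, 7, 7, 8, 10]
step 2: w=[0.0002, 0.0002, 0.0023, 0.0023, 0.0023, 0.0041, 0.0041, 0.0537, 0.0537, 0.0537, 0.0928, 0.0928, 0.2565, 0.3816]  mean=1.2510  Neff=4.2142  idx=[7, 8, 10, 10, 11, 12, 12, 12, 12, 13, 13, 13, 13, 13]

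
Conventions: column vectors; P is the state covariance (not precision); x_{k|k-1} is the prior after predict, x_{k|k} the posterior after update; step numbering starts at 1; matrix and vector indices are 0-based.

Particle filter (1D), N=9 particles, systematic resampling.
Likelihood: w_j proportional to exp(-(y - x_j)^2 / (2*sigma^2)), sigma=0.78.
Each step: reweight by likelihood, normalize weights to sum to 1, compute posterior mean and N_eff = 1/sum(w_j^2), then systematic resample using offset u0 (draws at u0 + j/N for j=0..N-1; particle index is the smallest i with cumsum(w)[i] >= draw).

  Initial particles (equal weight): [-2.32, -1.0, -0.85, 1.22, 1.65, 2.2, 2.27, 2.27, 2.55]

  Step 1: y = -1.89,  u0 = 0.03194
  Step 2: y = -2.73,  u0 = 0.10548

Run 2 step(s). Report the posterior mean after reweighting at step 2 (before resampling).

post_mean = -2.2366

step 1: w=[0.4793, 0.2910, 0.2294, 0.0002, 0.0000, 0.0000, 0.0000, 0.0000, 0.0000]  mean=-1.5978  Neff=2.7241  idx=[0, 0, 0, 0, 0, 1, 1, 2, 2]
step 2: w=[0.1879, 0.1879, 0.1879, 0.1879, 0.1879, 0.0184, 0.0184, 0.0118, 0.0118]  mean=-2.2366  Neff=5.6342  idx=[0, 1, 1, 2, 2, 3, 4, 4, 8]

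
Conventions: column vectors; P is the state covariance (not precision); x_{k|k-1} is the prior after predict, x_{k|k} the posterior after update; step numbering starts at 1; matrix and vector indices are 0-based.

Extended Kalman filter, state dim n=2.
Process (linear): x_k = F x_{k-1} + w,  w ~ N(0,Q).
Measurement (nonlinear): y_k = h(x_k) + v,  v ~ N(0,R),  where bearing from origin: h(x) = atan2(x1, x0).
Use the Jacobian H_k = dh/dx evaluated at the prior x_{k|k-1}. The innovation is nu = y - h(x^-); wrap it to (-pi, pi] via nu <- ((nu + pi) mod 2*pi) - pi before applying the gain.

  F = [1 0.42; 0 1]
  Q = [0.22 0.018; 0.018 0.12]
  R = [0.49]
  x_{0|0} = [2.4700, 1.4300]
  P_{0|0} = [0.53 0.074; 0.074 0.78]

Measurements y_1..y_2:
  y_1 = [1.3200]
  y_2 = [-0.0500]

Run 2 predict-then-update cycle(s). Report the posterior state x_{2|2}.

x_post = [3.7858, 1.6184]

step 1: x^-=[3.0706, 1.4300]  P^-=[0.9498 0.4196; 0.4196 0.9000]  H_jac=[-0.1246 0.2676]  S=[0.5412]  K=[-0.0112; 0.3484]  nu=[0.8842]  x^+=[3.0607, 1.7380]  P^+=[0.9497 0.4217; 0.4217 0.8343]
step 2: x^-=[3.7907, 1.7380]  P^-=[1.6711 0.7901; 0.7901 0.9543]  H_jac=[-0.0999 0.2180]  S=[0.5176]  K=[0.0101; 0.2493]  nu=[-0.4799]  x^+=[3.7858, 1.6184]  P^+=[1.6710 0.7888; 0.7888 0.9221]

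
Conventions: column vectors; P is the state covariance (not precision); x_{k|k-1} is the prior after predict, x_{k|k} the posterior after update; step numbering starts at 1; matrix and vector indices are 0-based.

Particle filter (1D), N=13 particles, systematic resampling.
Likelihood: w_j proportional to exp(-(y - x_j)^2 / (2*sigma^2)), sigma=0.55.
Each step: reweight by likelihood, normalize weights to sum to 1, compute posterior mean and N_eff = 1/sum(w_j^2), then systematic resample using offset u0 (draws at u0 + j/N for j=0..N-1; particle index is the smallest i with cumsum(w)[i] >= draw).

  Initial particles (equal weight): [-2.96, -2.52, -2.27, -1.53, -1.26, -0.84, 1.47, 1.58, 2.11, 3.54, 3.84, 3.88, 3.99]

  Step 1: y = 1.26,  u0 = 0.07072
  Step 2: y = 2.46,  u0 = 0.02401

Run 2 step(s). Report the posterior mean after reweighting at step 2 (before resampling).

step 1: w=[0.0000, 0.0000, 0.0000, 0.0000, 0.0000, 0.0003, 0.4474, 0.4063, 0.1458, 0.0001, 0.0000, 0.0000, 0.0000]  mean=1.6074  Neff=2.5870  idx=[6, 6, 6, 6, 6, 7, 7, 7, 7, 7, 7, 8, 8]
step 2: w=[0.0461, 0.0461, 0.0461, 0.0461, 0.0461, 0.0648, 0.0648, 0.0648, 0.0648, 0.0648, 0.0648, 0.1903, 0.1903]  mean=1.7564  Neff=9.2362  idx=[0, 2, 3, 5, 6, 7, 8, 10, 11, 11, 11, 12, 12]

post_mean = 1.7564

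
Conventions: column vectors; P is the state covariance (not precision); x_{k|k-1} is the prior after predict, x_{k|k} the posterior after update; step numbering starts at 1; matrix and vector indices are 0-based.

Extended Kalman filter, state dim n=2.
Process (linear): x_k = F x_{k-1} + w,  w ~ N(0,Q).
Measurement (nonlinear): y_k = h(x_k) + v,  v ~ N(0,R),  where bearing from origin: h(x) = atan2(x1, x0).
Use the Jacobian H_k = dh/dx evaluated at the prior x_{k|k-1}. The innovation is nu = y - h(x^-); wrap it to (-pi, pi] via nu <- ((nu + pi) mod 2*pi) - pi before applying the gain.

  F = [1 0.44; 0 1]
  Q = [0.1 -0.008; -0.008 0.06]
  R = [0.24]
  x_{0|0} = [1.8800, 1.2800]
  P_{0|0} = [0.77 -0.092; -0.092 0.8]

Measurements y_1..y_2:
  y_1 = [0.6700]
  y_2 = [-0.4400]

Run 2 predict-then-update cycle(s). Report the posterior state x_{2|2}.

x_post = [3.0763, 1.0085]

step 1: x^-=[2.4432, 1.2800]  P^-=[0.9439 0.2520; 0.2520 0.8600]  H_jac=[-0.1683 0.3212]  S=[0.3282]  K=[-0.2373; 0.7124]  nu=[0.1874]  x^+=[2.3987, 1.4135]  P^+=[0.9254 0.3075; 0.3075 0.6935]
step 2: x^-=[3.0207, 1.4135]  P^-=[1.4303 0.6046; 0.6046 0.7535]  H_jac=[-0.1271 0.2716]  S=[0.2769]  K=[-0.0634; 0.4614]  nu=[-0.8777]  x^+=[3.0763, 1.0085]  P^+=[1.4292 0.6127; 0.6127 0.6945]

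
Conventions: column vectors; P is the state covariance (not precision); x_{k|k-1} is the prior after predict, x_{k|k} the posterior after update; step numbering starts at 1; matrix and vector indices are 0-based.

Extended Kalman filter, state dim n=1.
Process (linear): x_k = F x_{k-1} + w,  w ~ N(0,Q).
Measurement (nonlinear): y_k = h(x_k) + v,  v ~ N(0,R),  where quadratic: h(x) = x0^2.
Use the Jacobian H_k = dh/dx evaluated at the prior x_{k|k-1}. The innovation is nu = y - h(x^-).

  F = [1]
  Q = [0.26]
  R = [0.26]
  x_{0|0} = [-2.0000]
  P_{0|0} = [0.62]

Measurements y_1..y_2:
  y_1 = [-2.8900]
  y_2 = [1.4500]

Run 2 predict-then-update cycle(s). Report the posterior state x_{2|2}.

step 1: x^-=[-2.0000]  P^-=[0.8800]  H_jac=[-4.0000]  S=[14.3400]  K=[-0.2455]  nu=[-6.8900]  x^+=[-0.3087]  P^+=[0.0160]
step 2: x^-=[-0.3087]  P^-=[0.2760]  H_jac=[-0.6175]  S=[0.3652]  K=[-0.4666]  nu=[1.3547]  x^+=[-0.9408]  P^+=[0.1965]

x_post = [-0.9408]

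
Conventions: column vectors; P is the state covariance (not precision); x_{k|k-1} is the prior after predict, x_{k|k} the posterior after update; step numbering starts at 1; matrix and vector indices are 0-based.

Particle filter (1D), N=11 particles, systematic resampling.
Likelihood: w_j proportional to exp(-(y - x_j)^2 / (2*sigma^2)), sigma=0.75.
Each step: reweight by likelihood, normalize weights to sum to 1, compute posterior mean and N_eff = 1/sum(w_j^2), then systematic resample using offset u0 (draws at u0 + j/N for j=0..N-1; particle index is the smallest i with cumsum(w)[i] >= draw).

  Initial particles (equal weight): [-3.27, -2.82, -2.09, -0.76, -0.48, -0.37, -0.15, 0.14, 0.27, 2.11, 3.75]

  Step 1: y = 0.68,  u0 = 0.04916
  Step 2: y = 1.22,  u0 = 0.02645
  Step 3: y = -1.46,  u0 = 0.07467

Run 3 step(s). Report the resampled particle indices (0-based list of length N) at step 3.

resampled_idx = [0, 0, 0, 1, 1, 2, 3, 4, 5, 7, 8]

step 1: w=[0.0000, 0.0000, 0.0003, 0.0499, 0.0952, 0.1182, 0.1707, 0.2431, 0.2713, 0.0512, 0.0001]  mean=0.0618  Neff=5.2638  idx=[3, 4, 5, 6, 6, 7, 7, 8, 8, 8, 9]
step 2: w=[0.0098, 0.0244, 0.0337, 0.0601, 0.0601, 0.1130, 0.1130, 0.1428, 0.1428, 0.1428, 0.1576]  mean=0.4302  Neff=8.2921  idx=[1, 3, 5, 5, 6, 7, 8, 8, 9, 10, 10]
step 3: w=[0.3458, 0.1767, 0.0834, 0.0834, 0.0834, 0.0568, 0.0568, 0.0568, 0.0568, 0.0000, 0.0000]  mean=-0.0961  Neff=5.4170  idx=[0, 0, 0, 1, 1, 2, 3, 4, 5, 7, 8]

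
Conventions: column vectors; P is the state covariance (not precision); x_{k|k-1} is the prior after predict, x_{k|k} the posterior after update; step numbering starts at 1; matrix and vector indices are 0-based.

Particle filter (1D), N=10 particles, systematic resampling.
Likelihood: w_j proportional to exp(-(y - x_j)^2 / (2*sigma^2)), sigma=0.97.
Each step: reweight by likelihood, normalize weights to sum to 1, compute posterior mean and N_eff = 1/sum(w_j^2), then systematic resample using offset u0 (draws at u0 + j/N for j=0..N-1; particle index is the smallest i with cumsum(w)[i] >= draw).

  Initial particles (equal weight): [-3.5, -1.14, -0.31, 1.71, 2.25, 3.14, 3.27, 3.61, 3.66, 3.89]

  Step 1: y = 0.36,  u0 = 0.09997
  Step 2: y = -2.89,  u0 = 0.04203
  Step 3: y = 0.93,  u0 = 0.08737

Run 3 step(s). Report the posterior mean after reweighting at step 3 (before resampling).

step 1: w=[0.0002, 0.1827, 0.4758, 0.2293, 0.0905, 0.0099, 0.0067, 0.0022, 0.0019, 0.0008]  mean=0.3102  Neff=3.1185  idx=[1, 2, 2, 2, 2, 2, 3, 3, 4, 9]
step 2: w=[0.5745, 0.0851, 0.0851, 0.0851, 0.0851, 0.0851, 0.0000, 0.0000, 0.0000, 0.0000]  mean=-0.7867  Neff=2.7305  idx=[0, 0, 0, 0, 0, 0, 1, 2, 4, 5]
step 3: w=[0.0431, 0.0431, 0.0431, 0.0431, 0.0431, 0.0431, 0.1854, 0.1854, 0.1854, 0.1854]  mean=-0.5244  Neff=6.7281  idx=[2, 4, 6, 6, 7, 7, 8, 8, 9, 9]

post_mean = -0.5244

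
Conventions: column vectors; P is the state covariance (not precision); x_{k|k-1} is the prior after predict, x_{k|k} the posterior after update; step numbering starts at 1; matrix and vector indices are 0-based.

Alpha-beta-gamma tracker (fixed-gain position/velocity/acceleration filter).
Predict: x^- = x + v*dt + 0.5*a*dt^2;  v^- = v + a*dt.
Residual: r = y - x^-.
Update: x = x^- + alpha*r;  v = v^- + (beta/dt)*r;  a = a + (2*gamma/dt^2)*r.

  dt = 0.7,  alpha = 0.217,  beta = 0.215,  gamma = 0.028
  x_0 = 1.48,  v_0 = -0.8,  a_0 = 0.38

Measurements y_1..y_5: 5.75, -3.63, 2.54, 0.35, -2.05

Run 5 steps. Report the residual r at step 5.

resid = -3.3963

step 1: x_pred=1.0131  r=4.7369  x^+=2.0410  v^+=0.9209  a^+=0.9214
step 2: x_pred=2.9114  r=-6.5414  x^+=1.4919  v^+=-0.4433  a^+=0.1738
step 3: x_pred=1.2242  r=1.3158  x^+=1.5097  v^+=0.0825  a^+=0.3242
step 4: x_pred=1.6469  r=-1.2969  x^+=1.3655  v^+=-0.0889  a^+=0.1759
step 5: x_pred=1.3463  r=-3.3963  x^+=0.6093  v^+=-1.0089  a^+=-0.2122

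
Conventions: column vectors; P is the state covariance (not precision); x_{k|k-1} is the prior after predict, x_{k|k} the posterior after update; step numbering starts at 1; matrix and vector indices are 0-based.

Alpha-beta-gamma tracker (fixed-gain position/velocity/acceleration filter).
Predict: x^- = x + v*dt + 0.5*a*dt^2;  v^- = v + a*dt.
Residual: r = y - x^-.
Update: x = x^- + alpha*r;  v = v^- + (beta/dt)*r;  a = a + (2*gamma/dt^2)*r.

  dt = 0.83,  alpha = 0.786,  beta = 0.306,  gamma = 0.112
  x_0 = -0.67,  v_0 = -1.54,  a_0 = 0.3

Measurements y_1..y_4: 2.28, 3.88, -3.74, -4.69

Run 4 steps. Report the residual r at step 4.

step 1: x_pred=-1.8449  r=4.1249  x^+=1.3973  v^+=0.2297  a^+=1.6412
step 2: x_pred=2.1533  r=1.7267  x^+=3.5105  v^+=2.2285  a^+=2.2027
step 3: x_pred=6.1189  r=-9.8589  x^+=-1.6302  v^+=0.4220  a^+=-1.0030
step 4: x_pred=-1.6254  r=-3.0646  x^+=-4.0342  v^+=-1.5403  a^+=-1.9995

resid = -3.0646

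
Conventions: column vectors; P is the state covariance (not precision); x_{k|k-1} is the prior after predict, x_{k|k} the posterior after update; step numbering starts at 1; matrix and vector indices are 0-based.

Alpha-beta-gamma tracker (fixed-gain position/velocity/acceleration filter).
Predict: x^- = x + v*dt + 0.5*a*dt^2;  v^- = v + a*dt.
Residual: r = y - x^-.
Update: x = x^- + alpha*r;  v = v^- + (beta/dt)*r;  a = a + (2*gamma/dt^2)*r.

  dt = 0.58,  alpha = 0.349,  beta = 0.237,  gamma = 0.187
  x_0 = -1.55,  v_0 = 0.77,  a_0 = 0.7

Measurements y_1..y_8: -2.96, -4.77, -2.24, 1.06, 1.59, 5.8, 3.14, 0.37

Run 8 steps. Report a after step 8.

a_post = -17.5376

step 1: x_pred=-0.9857  r=-1.9743  x^+=-1.6747  v^+=0.3692  a^+=-1.4950
step 2: x_pred=-1.7120  r=-3.0580  x^+=-2.7792  v^+=-1.7474  a^+=-4.8948
step 3: x_pred=-4.6161  r=2.3761  x^+=-3.7868  v^+=-3.6155  a^+=-2.2532
step 4: x_pred=-6.2628  r=7.3228  x^+=-3.7071  v^+=-1.9301  a^+=5.8881
step 5: x_pred=-3.8362  r=5.4262  x^+=-1.9425  v^+=3.7023  a^+=11.9208
step 6: x_pred=2.2099  r=3.5901  x^+=3.4629  v^+=12.0833  a^+=15.9122
step 7: x_pred=13.1476  r=-10.0076  x^+=9.6550  v^+=17.2231  a^+=4.7860
step 8: x_pred=20.4493  r=-20.0793  x^+=13.4416  v^+=11.7941  a^+=-17.5376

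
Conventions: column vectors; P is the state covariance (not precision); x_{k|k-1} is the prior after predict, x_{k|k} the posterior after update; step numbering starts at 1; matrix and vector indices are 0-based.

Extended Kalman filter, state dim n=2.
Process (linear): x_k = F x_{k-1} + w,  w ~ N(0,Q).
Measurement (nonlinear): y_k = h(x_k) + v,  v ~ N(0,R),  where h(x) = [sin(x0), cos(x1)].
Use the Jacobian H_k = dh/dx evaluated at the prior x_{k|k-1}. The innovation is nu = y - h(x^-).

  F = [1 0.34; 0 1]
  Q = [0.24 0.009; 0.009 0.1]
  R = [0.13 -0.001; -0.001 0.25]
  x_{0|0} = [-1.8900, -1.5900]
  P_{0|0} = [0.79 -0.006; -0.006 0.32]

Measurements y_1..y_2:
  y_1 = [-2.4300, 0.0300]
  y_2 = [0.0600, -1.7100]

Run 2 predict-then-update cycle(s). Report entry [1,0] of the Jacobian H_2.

step 1: x^-=[-2.4306, -1.5900]  P^-=[1.0629 0.1118; 0.1118 0.4200]  H_jac=[-0.7577 0.0000; 0.0000 0.9998]  S=[0.7403 -0.0857; -0.0857 0.6698]  K=[-1.0847 0.0281; -0.0425 0.6215]  nu=[-1.7774, 0.0492]  x^+=[-0.5012, -1.4839]  P^+=[0.1861 0.0081; 0.0081 0.1554]
step 2: x^-=[-1.0057, -1.4839]  P^-=[0.4496 0.0700; 0.0700 0.2554]  H_jac=[0.5355 0.0000; 0.0000 0.9962]  S=[0.2589 0.0363; 0.0363 0.5035]  K=[0.9198 0.0721; 0.0745 0.5000]  nu=[0.9045, -1.7968]  x^+=[-0.3033, -2.3149]  P^+=[0.2232 0.0172; 0.0172 0.1254]

H_jac[1,0] = 0.0000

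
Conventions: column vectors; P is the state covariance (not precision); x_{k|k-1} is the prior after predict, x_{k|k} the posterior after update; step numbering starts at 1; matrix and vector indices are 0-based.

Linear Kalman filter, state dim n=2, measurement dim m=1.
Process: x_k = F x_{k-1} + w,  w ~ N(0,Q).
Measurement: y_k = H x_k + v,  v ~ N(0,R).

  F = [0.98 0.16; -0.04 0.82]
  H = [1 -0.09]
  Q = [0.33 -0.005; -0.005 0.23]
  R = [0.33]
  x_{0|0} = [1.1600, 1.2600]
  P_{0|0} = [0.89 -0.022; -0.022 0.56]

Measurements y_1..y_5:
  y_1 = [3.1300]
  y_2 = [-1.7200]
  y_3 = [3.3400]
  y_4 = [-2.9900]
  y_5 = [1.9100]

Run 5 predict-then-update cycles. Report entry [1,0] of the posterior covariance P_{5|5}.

P_post[1,0] = 0.0895

step 1: x^-=[1.3384, 0.9868]  P^-=[1.1922 0.0160; 0.0160 0.6094]  S=[1.5242]  K=[0.7812; -0.0255]  nu=[1.8804]  x^+=[2.8074, 0.9389]  P^+=[0.2620 0.0464; 0.0464 0.6084]
step 2: x^-=[2.9015, 0.6576]  P^-=[0.6117 0.1015; 0.1015 0.6365]  S=[0.9286]  K=[0.6489; 0.0476]  nu=[-4.5623]  x^+=[-0.0590, 0.4403]  P^+=[0.2207 0.0728; 0.0728 0.6344]
step 3: x^-=[0.0126, 0.3634]  P^-=[0.5810 0.1276; 0.1276 0.6521]  S=[0.8933]  K=[0.6375; 0.0772]  nu=[3.3601]  x^+=[2.1548, 0.6227]  P^+=[0.2179 0.0837; 0.0837 0.6468]
step 4: x^-=[2.2113, 0.4244]  P^-=[0.5821 0.1380; 0.1380 0.6598]  S=[0.8926]  K=[0.6382; 0.0881]  nu=[-5.1632]  x^+=[-1.0839, -0.0305]  P^+=[0.2185 0.0878; 0.0878 0.6528]
step 5: x^-=[-1.0671, 0.0183]  P^-=[0.5841 0.1421; 0.1421 0.6636]  S=[0.8939]  K=[0.6391; 0.0922]  nu=[2.9787]  x^+=[0.8367, 0.2929]  P^+=[0.2190 0.0895; 0.0895 0.6560]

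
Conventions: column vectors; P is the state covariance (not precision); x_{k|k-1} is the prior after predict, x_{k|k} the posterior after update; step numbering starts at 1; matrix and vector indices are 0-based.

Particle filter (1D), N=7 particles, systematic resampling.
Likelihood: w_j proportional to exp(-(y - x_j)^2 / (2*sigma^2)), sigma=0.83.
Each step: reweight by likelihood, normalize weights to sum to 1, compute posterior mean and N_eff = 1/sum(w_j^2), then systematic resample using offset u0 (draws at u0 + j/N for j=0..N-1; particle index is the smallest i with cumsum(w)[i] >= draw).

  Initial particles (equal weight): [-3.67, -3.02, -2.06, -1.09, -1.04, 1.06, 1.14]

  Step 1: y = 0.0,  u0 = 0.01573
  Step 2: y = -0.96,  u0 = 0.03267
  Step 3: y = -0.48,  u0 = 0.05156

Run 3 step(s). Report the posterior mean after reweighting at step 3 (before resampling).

step 1: w=[0.0000, 0.0008, 0.0262, 0.2402, 0.2595, 0.2517, 0.2216]  mean=-0.0686  Neff=4.1980  idx=[2, 3, 4, 4, 5, 5, 6]
step 2: w=[0.1174, 0.2792, 0.2813, 0.2813, 0.0146, 0.0146, 0.0115]  mean=-1.0872  Neff=3.9910  idx=[0, 1, 1, 2, 2, 3, 3]
step 3: w=[0.0335, 0.1566, 0.1566, 0.1633, 0.1633, 0.1633, 0.1633]  mean=-1.0898  Neff=6.3747  idx=[1, 2, 2, 3, 4, 5, 6]

post_mean = -1.0898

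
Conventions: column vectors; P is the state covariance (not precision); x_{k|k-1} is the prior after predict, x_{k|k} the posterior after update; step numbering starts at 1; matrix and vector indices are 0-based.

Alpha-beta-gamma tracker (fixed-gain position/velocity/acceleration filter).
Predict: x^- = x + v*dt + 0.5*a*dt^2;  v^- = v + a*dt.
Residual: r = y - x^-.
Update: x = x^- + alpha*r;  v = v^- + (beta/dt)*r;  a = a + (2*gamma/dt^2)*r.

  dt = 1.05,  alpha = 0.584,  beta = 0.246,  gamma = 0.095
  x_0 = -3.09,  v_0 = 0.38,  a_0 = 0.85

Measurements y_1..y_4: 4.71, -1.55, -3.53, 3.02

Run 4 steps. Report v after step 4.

v_post = 1.3978

step 1: x_pred=-2.2224  r=6.9324  x^+=1.8261  v^+=2.8967  a^+=2.0447
step 2: x_pred=5.9948  r=-7.5448  x^+=1.5886  v^+=3.2760  a^+=0.7445
step 3: x_pred=5.4388  r=-8.9688  x^+=0.2010  v^+=1.9564  a^+=-0.8012
step 4: x_pred=1.8136  r=1.2064  x^+=2.5181  v^+=1.3978  a^+=-0.5933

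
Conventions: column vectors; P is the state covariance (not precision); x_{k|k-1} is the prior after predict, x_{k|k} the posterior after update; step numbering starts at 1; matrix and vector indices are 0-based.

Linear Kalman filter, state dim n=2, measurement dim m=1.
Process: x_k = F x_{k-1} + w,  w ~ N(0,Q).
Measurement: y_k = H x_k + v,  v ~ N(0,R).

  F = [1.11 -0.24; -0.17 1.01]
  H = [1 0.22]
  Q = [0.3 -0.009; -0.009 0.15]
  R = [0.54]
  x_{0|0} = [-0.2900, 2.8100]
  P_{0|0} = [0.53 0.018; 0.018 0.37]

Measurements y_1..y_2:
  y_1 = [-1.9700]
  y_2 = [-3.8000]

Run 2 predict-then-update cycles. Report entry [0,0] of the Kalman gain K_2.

step 1: x^-=[-0.9963, 2.8874]  P^-=[0.9647 -0.1778; -0.1778 0.5366]  S=[1.4525]  K=[0.6373; -0.0411]  nu=[-1.6089]  x^+=[-2.0216, 2.9536]  P^+=[0.3749 -0.1397; -0.1397 0.5341]
step 2: x^-=[-2.9529, 3.3268]  P^-=[0.8671 -0.3715; -0.3715 0.7537]  S=[1.2801]  K=[0.6135; -0.1607]  nu=[-1.5790]  x^+=[-3.9216, 3.5806]  P^+=[0.3853 -0.2453; -0.2453 0.7206]

K[0,0] = 0.6135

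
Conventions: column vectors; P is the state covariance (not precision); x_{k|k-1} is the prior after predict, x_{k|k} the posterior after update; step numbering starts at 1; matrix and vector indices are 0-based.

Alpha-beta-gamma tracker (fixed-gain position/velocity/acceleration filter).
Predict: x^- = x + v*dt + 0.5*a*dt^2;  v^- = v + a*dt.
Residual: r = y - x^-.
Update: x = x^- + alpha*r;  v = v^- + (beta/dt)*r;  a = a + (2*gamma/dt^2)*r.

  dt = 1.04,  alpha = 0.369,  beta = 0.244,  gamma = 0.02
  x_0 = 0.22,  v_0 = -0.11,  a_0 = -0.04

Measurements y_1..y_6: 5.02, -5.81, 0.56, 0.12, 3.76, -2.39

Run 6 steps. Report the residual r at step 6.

step 1: x_pred=0.0840  r=4.9360  x^+=1.9054  v^+=1.0065  a^+=0.1425
step 2: x_pred=3.0292  r=-8.8392  x^+=-0.2325  v^+=-0.9191  a^+=-0.1843
step 3: x_pred=-1.2880  r=1.8480  x^+=-0.6061  v^+=-0.6772  a^+=-0.1160
step 4: x_pred=-1.3732  r=1.4932  x^+=-0.8222  v^+=-0.4476  a^+=-0.0608
step 5: x_pred=-1.3205  r=5.0805  x^+=0.5542  v^+=0.6812  a^+=0.1271
step 6: x_pred=1.3314  r=-3.7214  x^+=-0.0418  v^+=-0.0597  a^+=-0.0105

resid = -3.7214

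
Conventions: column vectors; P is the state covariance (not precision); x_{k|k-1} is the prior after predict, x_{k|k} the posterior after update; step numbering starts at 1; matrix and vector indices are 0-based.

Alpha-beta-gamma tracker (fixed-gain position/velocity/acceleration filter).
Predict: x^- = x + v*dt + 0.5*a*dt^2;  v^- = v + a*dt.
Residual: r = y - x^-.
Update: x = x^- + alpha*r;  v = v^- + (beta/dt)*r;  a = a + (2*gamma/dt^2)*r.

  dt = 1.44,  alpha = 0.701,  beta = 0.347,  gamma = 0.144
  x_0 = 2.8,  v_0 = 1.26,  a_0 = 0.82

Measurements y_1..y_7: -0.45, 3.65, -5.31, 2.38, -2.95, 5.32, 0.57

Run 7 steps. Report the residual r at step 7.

resid = -2.8134

step 1: x_pred=5.4646  r=-5.9146  x^+=1.3185  v^+=1.0156  a^+=-0.0015
step 2: x_pred=2.7793  r=0.8707  x^+=3.3897  v^+=1.2232  a^+=0.1195
step 3: x_pred=5.2750  r=-10.5850  x^+=-2.1451  v^+=-1.1554  a^+=-1.3507
step 4: x_pred=-5.2093  r=7.5893  x^+=0.1108  v^+=-1.2716  a^+=-0.2966
step 5: x_pred=-2.0278  r=-0.9222  x^+=-2.6743  v^+=-1.9209  a^+=-0.4247
step 6: x_pred=-5.8807  r=11.2007  x^+=1.9710  v^+=0.1666  a^+=1.1310
step 7: x_pred=3.3834  r=-2.8134  x^+=1.4112  v^+=1.1172  a^+=0.7402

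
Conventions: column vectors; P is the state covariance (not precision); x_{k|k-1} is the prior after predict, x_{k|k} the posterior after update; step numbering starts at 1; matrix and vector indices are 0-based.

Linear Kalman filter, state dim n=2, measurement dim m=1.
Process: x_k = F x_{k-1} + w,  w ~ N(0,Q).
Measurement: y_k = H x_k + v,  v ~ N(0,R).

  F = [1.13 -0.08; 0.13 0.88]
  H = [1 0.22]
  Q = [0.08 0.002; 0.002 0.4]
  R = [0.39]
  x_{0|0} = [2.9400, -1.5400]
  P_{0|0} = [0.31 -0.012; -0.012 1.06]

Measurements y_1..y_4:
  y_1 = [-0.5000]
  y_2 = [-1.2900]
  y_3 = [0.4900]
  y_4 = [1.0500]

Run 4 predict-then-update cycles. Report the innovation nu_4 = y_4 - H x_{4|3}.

step 1: x^-=[3.4454, -0.9730]  P^-=[0.4848 -0.0389; -0.0389 1.2234]  S=[0.9169]  K=[0.5194; 0.2511]  nu=[-3.7313]  x^+=[1.5073, -1.9100]  P^+=[0.2374 -0.1585; -0.1585 1.1655]
step 2: x^-=[1.8561, -1.4848]  P^-=[0.4193 -0.2011; -0.2011 1.2703]  S=[0.7823]  K=[0.4794; 0.1002]  nu=[-2.8194]  x^+=[0.5044, -1.7672]  P^+=[0.2395 -0.2387; -0.2387 1.2625]
step 3: x^-=[0.7113, -1.4896]  P^-=[0.4370 -0.2866; -0.2866 1.3271]  S=[0.7652]  K=[0.4888; 0.0071]  nu=[0.1064]  x^+=[0.7633, -1.4888]  P^+=[0.2542 -0.2892; -0.2892 1.3271]
step 4: x^-=[0.9817, -1.2110]  P^-=[0.4654 -0.3387; -0.3387 1.3658]  S=[0.7725]  K=[0.5060; -0.0494]  nu=[0.3347]  x^+=[1.1511, -1.2275]  P^+=[0.2676 -0.3193; -0.3193 1.3639]

innov = [0.3347]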